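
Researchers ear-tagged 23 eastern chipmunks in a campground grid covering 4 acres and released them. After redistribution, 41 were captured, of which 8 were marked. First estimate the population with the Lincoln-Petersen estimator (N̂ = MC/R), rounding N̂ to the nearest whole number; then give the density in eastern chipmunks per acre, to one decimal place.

N̂ = 23·41/8 = 943/8 ≈ 117.9 → 118
Density = N̂ / area = 118 / 4 ≈ 29.50 → 29.5 per acre

density ≈ 29.5 eastern chipmunks per acre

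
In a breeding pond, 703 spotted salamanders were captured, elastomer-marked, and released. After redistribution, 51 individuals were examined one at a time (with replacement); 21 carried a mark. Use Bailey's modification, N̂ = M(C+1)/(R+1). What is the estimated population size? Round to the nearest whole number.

N ≈ 1662

N̂ = 703·(51+1)/(21+1) = 703·52/22 = 36556/22 ≈ 1661.6 → 1662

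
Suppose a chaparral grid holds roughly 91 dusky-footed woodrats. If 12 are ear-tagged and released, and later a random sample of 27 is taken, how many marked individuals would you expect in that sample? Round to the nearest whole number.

Expected recaptures E[R] = M·C / N.
E[R] = 12 × 27 / 91 = 324 / 91 ≈ 3.6 → 4

expected recaptures ≈ 4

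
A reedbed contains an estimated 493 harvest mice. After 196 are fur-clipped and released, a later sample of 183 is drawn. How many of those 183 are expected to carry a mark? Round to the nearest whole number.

The marked fraction of the population is 196/493, so in a sample of 183 expect C·(M/N) marked.
E[R] = 196 × 183 / 493 = 35868 / 493 ≈ 72.8 → 73

expected recaptures ≈ 73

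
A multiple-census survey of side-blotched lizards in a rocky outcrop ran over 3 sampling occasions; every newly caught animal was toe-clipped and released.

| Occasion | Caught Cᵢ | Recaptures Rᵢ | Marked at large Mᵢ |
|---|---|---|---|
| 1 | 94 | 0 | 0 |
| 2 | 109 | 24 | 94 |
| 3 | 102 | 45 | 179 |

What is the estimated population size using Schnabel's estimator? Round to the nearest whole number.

Σ MᵢCᵢ = 0·94 + 94·109 + 179·102 = 0 + 10246 + 18258 = 28504
Σ Rᵢ = 0 + 24 + 45 = 69
N̂ = 28504 / 69 ≈ 413.1 → 413

N ≈ 413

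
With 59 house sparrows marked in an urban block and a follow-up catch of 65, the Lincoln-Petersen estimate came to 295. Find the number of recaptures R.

R = 13

From N = M·C/R: R = M·C / N = 59·65 / 295 = 3835 / 295 = 13.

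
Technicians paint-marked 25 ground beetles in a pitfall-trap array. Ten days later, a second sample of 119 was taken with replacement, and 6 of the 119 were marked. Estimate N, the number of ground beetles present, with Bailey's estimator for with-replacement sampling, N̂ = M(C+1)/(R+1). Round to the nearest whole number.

N̂ = 25·(119+1)/(6+1) = 25·120/7 = 3000/7 ≈ 428.6 → 429

N ≈ 429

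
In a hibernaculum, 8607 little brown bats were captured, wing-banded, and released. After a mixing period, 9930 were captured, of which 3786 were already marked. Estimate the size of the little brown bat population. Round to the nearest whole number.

N ≈ 22,575

If marked individuals mix randomly, R/C ≈ M/N, giving N ≈ M·C/R.
N = (8607 × 9930) / 3786 = 85467510 / 3786 ≈ 22574.6 → 22575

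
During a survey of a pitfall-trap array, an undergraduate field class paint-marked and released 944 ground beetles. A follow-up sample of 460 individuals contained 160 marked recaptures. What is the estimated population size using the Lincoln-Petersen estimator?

Lincoln-Petersen assumes M/N = R/C, so N = M·C / R.
N = (944 × 460) / 160 = 434240 / 160 = 2714

N = 2714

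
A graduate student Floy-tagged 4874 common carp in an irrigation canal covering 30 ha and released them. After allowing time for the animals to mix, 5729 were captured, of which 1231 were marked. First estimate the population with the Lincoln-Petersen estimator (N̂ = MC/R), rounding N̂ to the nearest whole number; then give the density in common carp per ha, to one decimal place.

N̂ = 4874·5729/1231 = 27923146/1231 ≈ 22683.3 → 22683
Density = N̂ / area = 22683 / 30 ≈ 756.10 → 756.1 per ha

density ≈ 756.1 common carp per ha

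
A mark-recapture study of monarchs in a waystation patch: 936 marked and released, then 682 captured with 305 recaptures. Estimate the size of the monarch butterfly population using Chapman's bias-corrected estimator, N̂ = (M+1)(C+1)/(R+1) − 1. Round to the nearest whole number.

N ≈ 2090

N̂ = (936+1)(682+1)/(305+1) − 1 = 937·683/306 − 1
= 639971/306 − 1 ≈ 2091.4 − 1 ≈ 2090.4 → 2090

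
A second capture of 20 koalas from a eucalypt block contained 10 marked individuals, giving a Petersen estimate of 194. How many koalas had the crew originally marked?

M = 97

From N = M·C/R: M = N·R / C = 194·10 / 20 = 1940 / 20 = 97.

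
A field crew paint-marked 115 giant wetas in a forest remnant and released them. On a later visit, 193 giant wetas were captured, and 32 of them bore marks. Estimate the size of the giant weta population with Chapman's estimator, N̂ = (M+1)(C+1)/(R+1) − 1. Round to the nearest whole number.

N̂ = (115+1)(193+1)/(32+1) − 1 = 116·194/33 − 1
= 22504/33 − 1 ≈ 681.9 − 1 ≈ 680.9 → 681

N ≈ 681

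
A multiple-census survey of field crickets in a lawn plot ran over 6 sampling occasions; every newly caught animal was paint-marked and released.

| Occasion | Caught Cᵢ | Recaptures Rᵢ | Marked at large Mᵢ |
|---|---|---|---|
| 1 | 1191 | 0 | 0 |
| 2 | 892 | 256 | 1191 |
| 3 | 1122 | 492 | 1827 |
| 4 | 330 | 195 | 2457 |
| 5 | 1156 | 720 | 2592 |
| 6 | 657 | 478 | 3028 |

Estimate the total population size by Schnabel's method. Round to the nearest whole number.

Σ MᵢCᵢ = 0·1191 + 1191·892 + 1827·1122 + 2457·330 + 2592·1156 + 3028·657 = 0 + 1062372 + 2049894 + 810810 + 2996352 + 1989396 = 8908824
Σ Rᵢ = 0 + 256 + 492 + 195 + 720 + 478 = 2141
N̂ = 8908824 / 2141 ≈ 4161.1 → 4161

N ≈ 4161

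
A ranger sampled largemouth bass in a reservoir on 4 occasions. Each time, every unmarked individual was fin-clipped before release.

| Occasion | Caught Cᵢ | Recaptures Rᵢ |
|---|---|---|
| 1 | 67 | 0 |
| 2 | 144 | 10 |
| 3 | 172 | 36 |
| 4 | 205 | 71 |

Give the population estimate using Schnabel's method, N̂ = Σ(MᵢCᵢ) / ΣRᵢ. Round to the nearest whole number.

Marked at large before each occasion: Mᵢ = Σⱼ<ᵢ (Cⱼ − Rⱼ) → M1=0, M2=67, M3=201, M4=337
Σ MᵢCᵢ = 0·67 + 67·144 + 201·172 + 337·205 = 0 + 9648 + 34572 + 69085 = 113305
Σ Rᵢ = 0 + 10 + 36 + 71 = 117
N̂ = 113305 / 117 ≈ 968.4 → 968

N ≈ 968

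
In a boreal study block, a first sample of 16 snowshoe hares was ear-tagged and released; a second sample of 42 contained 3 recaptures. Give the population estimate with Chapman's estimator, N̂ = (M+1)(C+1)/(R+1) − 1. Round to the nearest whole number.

N̂ = (16+1)(42+1)/(3+1) − 1 = 17·43/4 − 1
= 731/4 − 1 ≈ 182.8 − 1 ≈ 181.8 → 182

N ≈ 182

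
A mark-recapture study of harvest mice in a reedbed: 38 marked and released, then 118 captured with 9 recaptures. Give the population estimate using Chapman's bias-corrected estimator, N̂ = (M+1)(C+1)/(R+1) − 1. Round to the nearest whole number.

N̂ = (38+1)(118+1)/(9+1) − 1 = 39·119/10 − 1
= 4641/10 − 1 ≈ 464.1 − 1 ≈ 463.1 → 463

N ≈ 463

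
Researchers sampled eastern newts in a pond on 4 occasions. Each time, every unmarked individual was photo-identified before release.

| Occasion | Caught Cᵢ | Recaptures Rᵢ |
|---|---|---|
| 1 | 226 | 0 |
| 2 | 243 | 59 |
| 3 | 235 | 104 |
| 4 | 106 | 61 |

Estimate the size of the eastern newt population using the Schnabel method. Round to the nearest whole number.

Marked at large before each occasion: Mᵢ = Σⱼ<ᵢ (Cⱼ − Rⱼ) → M1=0, M2=226, M3=410, M4=541
Σ MᵢCᵢ = 0·226 + 226·243 + 410·235 + 541·106 = 0 + 54918 + 96350 + 57346 = 208614
Σ Rᵢ = 0 + 59 + 104 + 61 = 224
N̂ = 208614 / 224 ≈ 931.3 → 931

N ≈ 931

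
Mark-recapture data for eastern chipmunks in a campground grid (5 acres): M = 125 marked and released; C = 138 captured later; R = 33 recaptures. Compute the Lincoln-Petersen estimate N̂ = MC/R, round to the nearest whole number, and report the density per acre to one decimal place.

density ≈ 104.6 eastern chipmunks per acre

N̂ = 125·138/33 = 17250/33 ≈ 522.7 → 523
Density = N̂ / area = 523 / 5 ≈ 104.60 → 104.6 per acre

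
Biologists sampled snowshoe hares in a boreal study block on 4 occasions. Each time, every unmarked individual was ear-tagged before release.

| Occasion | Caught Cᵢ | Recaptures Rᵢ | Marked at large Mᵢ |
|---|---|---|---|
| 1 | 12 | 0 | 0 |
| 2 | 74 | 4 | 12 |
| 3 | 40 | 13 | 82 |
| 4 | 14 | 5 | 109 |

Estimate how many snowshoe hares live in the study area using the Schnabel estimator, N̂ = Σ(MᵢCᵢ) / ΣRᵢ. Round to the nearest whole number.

Σ MᵢCᵢ = 0·12 + 12·74 + 82·40 + 109·14 = 0 + 888 + 3280 + 1526 = 5694
Σ Rᵢ = 0 + 4 + 13 + 5 = 22
N̂ = 5694 / 22 ≈ 258.8 → 259

N ≈ 259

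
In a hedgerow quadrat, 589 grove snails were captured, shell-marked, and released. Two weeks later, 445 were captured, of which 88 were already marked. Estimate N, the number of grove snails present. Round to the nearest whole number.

Lincoln-Petersen assumes M/N = R/C, so N = M·C / R.
N = (589 × 445) / 88 = 262105 / 88 ≈ 2978.47 → 2978

N ≈ 2978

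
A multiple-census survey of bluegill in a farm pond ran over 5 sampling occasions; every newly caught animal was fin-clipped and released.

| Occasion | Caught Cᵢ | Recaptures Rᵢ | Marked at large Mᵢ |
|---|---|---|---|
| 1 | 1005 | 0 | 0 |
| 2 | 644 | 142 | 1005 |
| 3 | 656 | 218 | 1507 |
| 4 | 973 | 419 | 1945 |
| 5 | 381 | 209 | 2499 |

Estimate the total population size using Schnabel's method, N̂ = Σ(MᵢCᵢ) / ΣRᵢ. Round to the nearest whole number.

Σ MᵢCᵢ = 0·1005 + 1005·644 + 1507·656 + 1945·973 + 2499·381 = 0 + 647220 + 988592 + 1892485 + 952119 = 4480416
Σ Rᵢ = 0 + 142 + 218 + 419 + 209 = 988
N̂ = 4480416 / 988 ≈ 4534.8 → 4535

N ≈ 4535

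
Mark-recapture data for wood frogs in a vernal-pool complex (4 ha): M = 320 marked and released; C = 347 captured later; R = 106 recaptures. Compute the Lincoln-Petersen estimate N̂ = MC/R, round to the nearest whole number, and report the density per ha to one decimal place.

N̂ = 320·347/106 = 111040/106 ≈ 1047.5 → 1048
Density = N̂ / area = 1048 / 4 = 262.0 per ha

density ≈ 262.0 wood frogs per ha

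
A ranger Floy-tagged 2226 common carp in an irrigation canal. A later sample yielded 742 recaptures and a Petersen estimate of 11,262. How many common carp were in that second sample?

C = 3754

From N = M·C/R: C = N·R / M = 11262·742 / 2226 = 8356404 / 2226 = 3754.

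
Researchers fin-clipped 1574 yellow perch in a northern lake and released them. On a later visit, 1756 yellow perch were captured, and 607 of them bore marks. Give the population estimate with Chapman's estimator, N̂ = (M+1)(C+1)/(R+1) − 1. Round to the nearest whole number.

N ≈ 4550

N̂ = (1574+1)(1756+1)/(607+1) − 1 = 1575·1757/608 − 1
= 2767275/608 − 1 ≈ 4551.4 − 1 ≈ 4550.4 → 4550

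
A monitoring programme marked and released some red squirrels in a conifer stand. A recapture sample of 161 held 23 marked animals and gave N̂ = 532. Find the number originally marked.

From N = M·C/R: M = N·R / C = 532·23 / 161 = 12236 / 161 = 76.

M = 76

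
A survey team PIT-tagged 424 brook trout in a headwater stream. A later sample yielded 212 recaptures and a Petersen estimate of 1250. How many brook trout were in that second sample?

C = 625

From N = M·C/R: C = N·R / M = 1250·212 / 424 = 265000 / 424 = 625.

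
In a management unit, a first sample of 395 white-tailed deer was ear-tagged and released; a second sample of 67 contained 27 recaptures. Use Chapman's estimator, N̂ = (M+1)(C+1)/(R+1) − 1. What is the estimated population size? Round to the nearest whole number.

N̂ = (395+1)(67+1)/(27+1) − 1 = 396·68/28 − 1
= 26928/28 − 1 ≈ 961.7 − 1 ≈ 960.7 → 961

N ≈ 961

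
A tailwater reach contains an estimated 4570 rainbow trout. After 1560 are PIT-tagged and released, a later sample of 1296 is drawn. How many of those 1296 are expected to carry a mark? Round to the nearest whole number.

Expected recaptures E[R] = M·C / N.
E[R] = 1560 × 1296 / 4570 = 2021760 / 4570 ≈ 442.4 → 442

expected recaptures ≈ 442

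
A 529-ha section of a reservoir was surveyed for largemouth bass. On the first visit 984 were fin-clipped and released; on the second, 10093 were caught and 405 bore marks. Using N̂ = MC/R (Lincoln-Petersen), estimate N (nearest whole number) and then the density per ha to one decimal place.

density ≈ 46.4 largemouth bass per ha

N̂ = 984·10093/405 = 9931512/405 ≈ 24522.3 → 24522
Density = N̂ / area = 24522 / 529 ≈ 46.36 → 46.4 per ha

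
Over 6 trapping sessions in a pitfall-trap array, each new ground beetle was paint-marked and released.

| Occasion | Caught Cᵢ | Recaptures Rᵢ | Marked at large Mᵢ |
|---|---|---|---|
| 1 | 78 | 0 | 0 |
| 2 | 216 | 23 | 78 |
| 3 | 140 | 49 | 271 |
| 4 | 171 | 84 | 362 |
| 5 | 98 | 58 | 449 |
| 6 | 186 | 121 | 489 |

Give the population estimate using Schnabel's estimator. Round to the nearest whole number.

N ≈ 751

Σ MᵢCᵢ = 0·78 + 78·216 + 271·140 + 362·171 + 449·98 + 489·186 = 0 + 16848 + 37940 + 61902 + 44002 + 90954 = 251646
Σ Rᵢ = 0 + 23 + 49 + 84 + 58 + 121 = 335
N̂ = 251646 / 335 ≈ 751.2 → 751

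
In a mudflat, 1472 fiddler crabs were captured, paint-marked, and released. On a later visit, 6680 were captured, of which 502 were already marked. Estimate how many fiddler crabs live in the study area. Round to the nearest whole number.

N ≈ 19,588

If marked individuals mix randomly, R/C ≈ M/N, giving N ≈ M·C/R.
N = (1472 × 6680) / 502 = 9832960 / 502 ≈ 19587.6 → 19588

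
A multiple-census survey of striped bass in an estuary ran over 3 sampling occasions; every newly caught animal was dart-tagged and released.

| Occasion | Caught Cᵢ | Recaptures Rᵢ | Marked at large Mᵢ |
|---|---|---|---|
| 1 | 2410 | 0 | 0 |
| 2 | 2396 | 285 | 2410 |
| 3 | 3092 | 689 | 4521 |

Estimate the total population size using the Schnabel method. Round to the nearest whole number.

Σ MᵢCᵢ = 0·2410 + 2410·2396 + 4521·3092 = 0 + 5774360 + 13978932 = 19753292
Σ Rᵢ = 0 + 285 + 689 = 974
N̂ = 19753292 / 974 ≈ 20280.6 → 20281

N ≈ 20,281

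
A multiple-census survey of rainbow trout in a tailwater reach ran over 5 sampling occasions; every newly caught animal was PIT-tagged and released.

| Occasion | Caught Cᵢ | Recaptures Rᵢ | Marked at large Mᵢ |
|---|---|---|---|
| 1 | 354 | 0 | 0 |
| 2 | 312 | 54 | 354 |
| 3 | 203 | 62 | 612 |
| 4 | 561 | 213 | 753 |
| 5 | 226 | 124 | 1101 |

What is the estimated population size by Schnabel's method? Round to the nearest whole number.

Σ MᵢCᵢ = 0·354 + 354·312 + 612·203 + 753·561 + 1101·226 = 0 + 110448 + 124236 + 422433 + 248826 = 905943
Σ Rᵢ = 0 + 54 + 62 + 213 + 124 = 453
N̂ = 905943 / 453 ≈ 1999.9 → 2000

N ≈ 2000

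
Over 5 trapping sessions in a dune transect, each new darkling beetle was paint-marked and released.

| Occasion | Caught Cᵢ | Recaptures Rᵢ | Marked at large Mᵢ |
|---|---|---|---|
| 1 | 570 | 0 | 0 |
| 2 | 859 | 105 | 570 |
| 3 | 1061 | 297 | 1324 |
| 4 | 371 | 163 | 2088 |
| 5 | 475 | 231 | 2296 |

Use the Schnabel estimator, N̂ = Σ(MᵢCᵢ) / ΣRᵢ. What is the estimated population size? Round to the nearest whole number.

N ≈ 4723

Σ MᵢCᵢ = 0·570 + 570·859 + 1324·1061 + 2088·371 + 2296·475 = 0 + 489630 + 1404764 + 774648 + 1090600 = 3759642
Σ Rᵢ = 0 + 105 + 297 + 163 + 231 = 796
N̂ = 3759642 / 796 ≈ 4723.2 → 4723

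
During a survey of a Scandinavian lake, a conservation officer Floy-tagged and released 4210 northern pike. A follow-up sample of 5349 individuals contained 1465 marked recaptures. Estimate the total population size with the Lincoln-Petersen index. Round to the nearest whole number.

N ≈ 15,372

If marked individuals mix randomly, R/C ≈ M/N, giving N ≈ M·C/R.
N = (4210 × 5349) / 1465 = 22519290 / 1465 ≈ 15371.5 → 15372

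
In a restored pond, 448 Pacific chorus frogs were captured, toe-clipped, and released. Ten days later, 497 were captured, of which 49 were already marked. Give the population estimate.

N = 4544

If marked individuals mix randomly, R/C ≈ M/N, giving N ≈ M·C/R.
N = (448 × 497) / 49 = 222656 / 49 = 4544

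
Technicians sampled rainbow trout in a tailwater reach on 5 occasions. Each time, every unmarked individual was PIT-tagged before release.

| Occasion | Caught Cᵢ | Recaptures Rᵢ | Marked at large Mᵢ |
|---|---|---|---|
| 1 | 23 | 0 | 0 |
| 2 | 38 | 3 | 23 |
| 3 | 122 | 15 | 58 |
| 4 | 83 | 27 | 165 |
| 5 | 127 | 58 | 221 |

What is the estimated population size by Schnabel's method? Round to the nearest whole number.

N ≈ 483

Σ MᵢCᵢ = 0·23 + 23·38 + 58·122 + 165·83 + 221·127 = 0 + 874 + 7076 + 13695 + 28067 = 49712
Σ Rᵢ = 0 + 3 + 15 + 27 + 58 = 103
N̂ = 49712 / 103 ≈ 482.6 → 483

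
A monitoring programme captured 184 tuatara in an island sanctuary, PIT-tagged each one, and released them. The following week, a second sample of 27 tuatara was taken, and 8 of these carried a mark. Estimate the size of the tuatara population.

N = (184 × 27) / 8 = 4968 / 8 = 621

N = 621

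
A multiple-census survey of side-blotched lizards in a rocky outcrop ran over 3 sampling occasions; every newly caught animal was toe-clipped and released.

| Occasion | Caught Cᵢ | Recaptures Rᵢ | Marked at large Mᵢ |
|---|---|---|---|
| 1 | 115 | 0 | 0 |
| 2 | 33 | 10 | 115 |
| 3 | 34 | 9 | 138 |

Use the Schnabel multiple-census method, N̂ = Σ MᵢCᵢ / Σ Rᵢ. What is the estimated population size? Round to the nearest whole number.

Σ MᵢCᵢ = 0·115 + 115·33 + 138·34 = 0 + 3795 + 4692 = 8487
Σ Rᵢ = 0 + 10 + 9 = 19
N̂ = 8487 / 19 ≈ 446.7 → 447

N ≈ 447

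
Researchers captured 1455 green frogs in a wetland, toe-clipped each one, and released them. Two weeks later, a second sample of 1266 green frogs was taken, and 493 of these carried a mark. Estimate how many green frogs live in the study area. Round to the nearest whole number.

N = (1455 × 1266) / 493 = 1842030 / 493 ≈ 3736.4 → 3736

N ≈ 3736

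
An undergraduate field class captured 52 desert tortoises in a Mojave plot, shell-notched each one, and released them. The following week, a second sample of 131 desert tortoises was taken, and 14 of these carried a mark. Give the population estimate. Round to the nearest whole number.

N = (52 × 131) / 14 = 6812 / 14 ≈ 486.6 → 487

N ≈ 487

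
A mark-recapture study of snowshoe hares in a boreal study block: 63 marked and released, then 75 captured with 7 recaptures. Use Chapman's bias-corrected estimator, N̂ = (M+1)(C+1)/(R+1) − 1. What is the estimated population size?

N = 607

N̂ = (63+1)(75+1)/(7+1) − 1 = 64·76/8 − 1
= 4864/8 − 1 = 608 − 1 = 607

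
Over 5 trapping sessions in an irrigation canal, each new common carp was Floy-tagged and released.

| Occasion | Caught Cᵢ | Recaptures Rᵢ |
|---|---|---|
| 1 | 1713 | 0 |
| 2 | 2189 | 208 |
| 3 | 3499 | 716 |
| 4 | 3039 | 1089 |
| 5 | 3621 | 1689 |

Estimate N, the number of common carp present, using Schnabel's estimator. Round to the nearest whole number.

Marked at large before each occasion: Mᵢ = Σⱼ<ᵢ (Cⱼ − Rⱼ) → M1=0, M2=1713, M3=3694, M4=6477, M5=8427
Σ MᵢCᵢ = 0·1713 + 1713·2189 + 3694·3499 + 6477·3039 + 8427·3621 = 0 + 3749757 + 12925306 + 19683603 + 30514167 = 66872833
Σ Rᵢ = 0 + 208 + 716 + 1089 + 1689 = 3702
N̂ = 66872833 / 3702 ≈ 18064.0 → 18064

N ≈ 18,064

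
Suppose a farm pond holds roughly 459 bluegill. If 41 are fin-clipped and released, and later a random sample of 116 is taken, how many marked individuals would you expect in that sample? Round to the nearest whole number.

Expected recaptures E[R] = M·C / N.
E[R] = 41 × 116 / 459 = 4756 / 459 ≈ 10.4 → 10

expected recaptures ≈ 10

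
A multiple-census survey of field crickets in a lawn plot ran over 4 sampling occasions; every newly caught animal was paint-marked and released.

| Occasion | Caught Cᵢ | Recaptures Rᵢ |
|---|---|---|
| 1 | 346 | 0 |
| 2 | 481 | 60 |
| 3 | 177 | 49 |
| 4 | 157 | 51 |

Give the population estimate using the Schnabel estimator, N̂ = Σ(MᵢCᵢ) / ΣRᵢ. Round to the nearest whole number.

Marked at large before each occasion: Mᵢ = Σⱼ<ᵢ (Cⱼ − Rⱼ) → M1=0, M2=346, M3=767, M4=895
Σ MᵢCᵢ = 0·346 + 346·481 + 767·177 + 895·157 = 0 + 166426 + 135759 + 140515 = 442700
Σ Rᵢ = 0 + 60 + 49 + 51 = 160
N̂ = 442700 / 160 ≈ 2766.9 → 2767

N ≈ 2767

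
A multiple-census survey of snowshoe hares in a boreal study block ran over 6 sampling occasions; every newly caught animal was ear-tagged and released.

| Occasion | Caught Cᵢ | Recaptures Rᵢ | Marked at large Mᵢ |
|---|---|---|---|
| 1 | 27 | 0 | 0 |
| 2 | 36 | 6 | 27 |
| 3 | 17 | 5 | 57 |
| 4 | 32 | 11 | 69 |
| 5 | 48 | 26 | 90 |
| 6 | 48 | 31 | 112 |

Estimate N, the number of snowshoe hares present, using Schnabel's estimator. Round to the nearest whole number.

Σ MᵢCᵢ = 0·27 + 27·36 + 57·17 + 69·32 + 90·48 + 112·48 = 0 + 972 + 969 + 2208 + 4320 + 5376 = 13845
Σ Rᵢ = 0 + 6 + 5 + 11 + 26 + 31 = 79
N̂ = 13845 / 79 ≈ 175.3 → 175

N ≈ 175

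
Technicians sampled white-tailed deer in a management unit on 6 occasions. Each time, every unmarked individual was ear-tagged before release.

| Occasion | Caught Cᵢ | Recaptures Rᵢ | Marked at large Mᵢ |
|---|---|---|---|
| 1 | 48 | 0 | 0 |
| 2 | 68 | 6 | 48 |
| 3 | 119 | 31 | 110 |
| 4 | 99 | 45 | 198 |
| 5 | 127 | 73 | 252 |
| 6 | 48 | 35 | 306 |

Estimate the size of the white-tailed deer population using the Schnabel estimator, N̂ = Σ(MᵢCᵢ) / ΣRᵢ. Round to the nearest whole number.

N ≈ 435

Σ MᵢCᵢ = 0·48 + 48·68 + 110·119 + 198·99 + 252·127 + 306·48 = 0 + 3264 + 13090 + 19602 + 32004 + 14688 = 82648
Σ Rᵢ = 0 + 6 + 31 + 45 + 73 + 35 = 190
N̂ = 82648 / 190 ≈ 435.0 → 435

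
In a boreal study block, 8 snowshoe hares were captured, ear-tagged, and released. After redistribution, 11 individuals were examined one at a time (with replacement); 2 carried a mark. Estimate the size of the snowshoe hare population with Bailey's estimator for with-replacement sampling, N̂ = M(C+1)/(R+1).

N̂ = 8·(11+1)/(2+1) = 8·12/3 = 96/3 = 32

N = 32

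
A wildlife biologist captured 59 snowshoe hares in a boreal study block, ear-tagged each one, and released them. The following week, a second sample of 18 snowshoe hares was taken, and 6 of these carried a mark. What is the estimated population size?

N = 177

N = (59 × 18) / 6 = 1062 / 6 = 177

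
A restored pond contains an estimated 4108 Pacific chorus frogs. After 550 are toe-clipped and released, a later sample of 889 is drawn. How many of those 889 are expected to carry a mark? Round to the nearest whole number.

Expected recaptures E[R] = M·C / N.
E[R] = 550 × 889 / 4108 = 488950 / 4108 ≈ 119.0 → 119

expected recaptures ≈ 119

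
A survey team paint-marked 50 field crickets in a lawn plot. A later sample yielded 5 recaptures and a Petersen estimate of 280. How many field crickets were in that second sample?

C = 28

From N = M·C/R: C = N·R / M = 280·5 / 50 = 1400 / 50 = 28.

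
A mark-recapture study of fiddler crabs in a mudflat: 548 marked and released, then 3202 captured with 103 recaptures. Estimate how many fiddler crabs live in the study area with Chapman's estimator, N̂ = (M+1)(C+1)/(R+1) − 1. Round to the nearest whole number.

N̂ = (548+1)(3202+1)/(103+1) − 1 = 549·3203/104 − 1
= 1758447/104 − 1 ≈ 16908.1 − 1 ≈ 16907.1 → 16907

N ≈ 16,907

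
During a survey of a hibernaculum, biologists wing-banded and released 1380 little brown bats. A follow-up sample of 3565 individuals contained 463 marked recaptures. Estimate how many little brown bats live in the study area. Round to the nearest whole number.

The marked fraction in the recapture sample should equal the marked fraction in the population: 463/3565 = 1380/N.
N = (1380 × 3565) / 463 = 4919700 / 463 ≈ 10625.7 → 10626

N ≈ 10,626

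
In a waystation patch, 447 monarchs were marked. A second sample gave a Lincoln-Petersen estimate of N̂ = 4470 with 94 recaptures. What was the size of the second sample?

From N = M·C/R: C = N·R / M = 4470·94 / 447 = 420180 / 447 = 940.

C = 940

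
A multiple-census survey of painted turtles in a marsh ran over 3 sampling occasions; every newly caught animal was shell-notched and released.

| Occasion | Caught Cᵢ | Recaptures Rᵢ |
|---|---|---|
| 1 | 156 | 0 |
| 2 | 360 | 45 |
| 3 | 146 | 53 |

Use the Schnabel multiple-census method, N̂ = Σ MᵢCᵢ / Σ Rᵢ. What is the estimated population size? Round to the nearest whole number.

N ≈ 1275

Marked at large before each occasion: Mᵢ = Σⱼ<ᵢ (Cⱼ − Rⱼ) → M1=0, M2=156, M3=471
Σ MᵢCᵢ = 0·156 + 156·360 + 471·146 = 0 + 56160 + 68766 = 124926
Σ Rᵢ = 0 + 45 + 53 = 98
N̂ = 124926 / 98 ≈ 1274.8 → 1275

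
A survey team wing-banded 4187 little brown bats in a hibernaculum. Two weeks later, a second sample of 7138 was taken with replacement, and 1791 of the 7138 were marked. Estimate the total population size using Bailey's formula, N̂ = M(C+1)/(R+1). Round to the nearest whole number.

N̂ = 4187·(7138+1)/(1791+1) = 4187·7139/1792 = 29890993/1792 ≈ 16680.2 → 16680

N ≈ 16,680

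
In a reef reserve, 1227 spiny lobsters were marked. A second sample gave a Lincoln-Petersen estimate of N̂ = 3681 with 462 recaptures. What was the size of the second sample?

From N = M·C/R: C = N·R / M = 3681·462 / 1227 = 1700622 / 1227 = 1386.

C = 1386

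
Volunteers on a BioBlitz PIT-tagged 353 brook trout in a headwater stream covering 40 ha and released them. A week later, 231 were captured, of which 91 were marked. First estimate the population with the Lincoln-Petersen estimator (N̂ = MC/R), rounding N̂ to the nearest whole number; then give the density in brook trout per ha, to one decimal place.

N̂ = 353·231/91 = 81543/91 ≈ 896.1 → 896
Density = N̂ / area = 896 / 40 ≈ 22.40 → 22.4 per ha

density ≈ 22.4 brook trout per ha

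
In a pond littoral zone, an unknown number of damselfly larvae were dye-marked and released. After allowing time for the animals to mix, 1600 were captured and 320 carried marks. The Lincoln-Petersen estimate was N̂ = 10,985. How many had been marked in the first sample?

M = 2197

From N = M·C/R: M = N·R / C = 10985·320 / 1600 = 3515200 / 1600 = 2197.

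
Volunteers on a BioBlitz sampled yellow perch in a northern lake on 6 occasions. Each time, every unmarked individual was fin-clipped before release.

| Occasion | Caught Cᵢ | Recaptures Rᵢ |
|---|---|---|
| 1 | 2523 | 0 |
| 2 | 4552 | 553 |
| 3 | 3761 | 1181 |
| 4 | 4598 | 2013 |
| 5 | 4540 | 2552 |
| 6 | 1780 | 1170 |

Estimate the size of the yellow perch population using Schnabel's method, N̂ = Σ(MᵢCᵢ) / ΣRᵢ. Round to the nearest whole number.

N ≈ 20,788

Marked at large before each occasion: Mᵢ = Σⱼ<ᵢ (Cⱼ − Rⱼ) → M1=0, M2=2523, M3=6522, M4=9102, M5=11687, M6=13675
Σ MᵢCᵢ = 0·2523 + 2523·4552 + 6522·3761 + 9102·4598 + 11687·4540 + 13675·1780 = 0 + 11484696 + 24529242 + 41850996 + 53058980 + 24341500 = 155265414
Σ Rᵢ = 0 + 553 + 1181 + 2013 + 2552 + 1170 = 7469
N̂ = 155265414 / 7469 ≈ 20788.0 → 20788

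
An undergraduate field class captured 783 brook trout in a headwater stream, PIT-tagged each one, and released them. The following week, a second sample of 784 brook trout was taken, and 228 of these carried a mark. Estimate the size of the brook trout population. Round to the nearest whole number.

N ≈ 2692

The marked fraction in the recapture sample should equal the marked fraction in the population: 228/784 = 783/N.
N = (783 × 784) / 228 = 613872 / 228 ≈ 2692.4 → 2692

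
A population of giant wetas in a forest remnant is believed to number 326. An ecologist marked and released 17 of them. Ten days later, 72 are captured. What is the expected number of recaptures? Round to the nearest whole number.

expected recaptures ≈ 4

The marked fraction of the population is 17/326, so in a sample of 72 expect C·(M/N) marked.
E[R] = 17 × 72 / 326 = 1224 / 326 ≈ 3.8 → 4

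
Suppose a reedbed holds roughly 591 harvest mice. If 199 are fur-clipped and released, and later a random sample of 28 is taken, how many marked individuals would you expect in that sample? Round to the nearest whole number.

expected recaptures ≈ 9

The marked fraction of the population is 199/591, so in a sample of 28 expect C·(M/N) marked.
E[R] = 199 × 28 / 591 = 5572 / 591 ≈ 9.4 → 9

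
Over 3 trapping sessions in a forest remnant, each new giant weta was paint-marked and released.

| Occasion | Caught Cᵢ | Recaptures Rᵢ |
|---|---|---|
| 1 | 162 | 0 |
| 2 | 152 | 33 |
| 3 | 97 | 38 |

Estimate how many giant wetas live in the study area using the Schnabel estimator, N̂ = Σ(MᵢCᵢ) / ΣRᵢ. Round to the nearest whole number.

N ≈ 731

Marked at large before each occasion: Mᵢ = Σⱼ<ᵢ (Cⱼ − Rⱼ) → M1=0, M2=162, M3=281
Σ MᵢCᵢ = 0·162 + 162·152 + 281·97 = 0 + 24624 + 27257 = 51881
Σ Rᵢ = 0 + 33 + 38 = 71
N̂ = 51881 / 71 ≈ 730.7 → 731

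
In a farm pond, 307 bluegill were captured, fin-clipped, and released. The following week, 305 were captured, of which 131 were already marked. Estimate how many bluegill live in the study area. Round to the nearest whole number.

Lincoln-Petersen assumes M/N = R/C, so N = M·C / R.
N = (307 × 305) / 131 = 93635 / 131 ≈ 714.8 → 715

N ≈ 715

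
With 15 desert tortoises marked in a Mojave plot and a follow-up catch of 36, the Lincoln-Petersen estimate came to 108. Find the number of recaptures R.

From N = M·C/R: R = M·C / N = 15·36 / 108 = 540 / 108 = 5.

R = 5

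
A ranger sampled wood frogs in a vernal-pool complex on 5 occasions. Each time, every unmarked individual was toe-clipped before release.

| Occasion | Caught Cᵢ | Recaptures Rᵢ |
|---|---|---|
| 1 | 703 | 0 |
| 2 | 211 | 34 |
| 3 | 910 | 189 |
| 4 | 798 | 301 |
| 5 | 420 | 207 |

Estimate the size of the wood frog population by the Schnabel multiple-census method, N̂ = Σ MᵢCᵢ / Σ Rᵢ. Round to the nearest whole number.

Marked at large before each occasion: Mᵢ = Σⱼ<ᵢ (Cⱼ − Rⱼ) → M1=0, M2=703, M3=880, M4=1601, M5=2098
Σ MᵢCᵢ = 0·703 + 703·211 + 880·910 + 1601·798 + 2098·420 = 0 + 148333 + 800800 + 1277598 + 881160 = 3107891
Σ Rᵢ = 0 + 34 + 189 + 301 + 207 = 731
N̂ = 3107891 / 731 ≈ 4251.6 → 4252

N ≈ 4252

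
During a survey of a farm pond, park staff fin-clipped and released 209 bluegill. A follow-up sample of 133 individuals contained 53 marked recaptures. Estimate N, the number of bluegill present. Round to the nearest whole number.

N ≈ 524

The marked fraction in the recapture sample should equal the marked fraction in the population: 53/133 = 209/N.
N = (209 × 133) / 53 = 27797 / 53 ≈ 524.47 → 524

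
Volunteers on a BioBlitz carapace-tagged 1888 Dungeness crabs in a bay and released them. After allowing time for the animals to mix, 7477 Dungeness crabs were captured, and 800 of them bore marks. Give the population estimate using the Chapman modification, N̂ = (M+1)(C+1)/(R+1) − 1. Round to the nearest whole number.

N ≈ 17,634

N̂ = (1888+1)(7477+1)/(800+1) − 1 = 1889·7478/801 − 1
= 14125942/801 − 1 ≈ 17635.4 − 1 ≈ 17634.4 → 17634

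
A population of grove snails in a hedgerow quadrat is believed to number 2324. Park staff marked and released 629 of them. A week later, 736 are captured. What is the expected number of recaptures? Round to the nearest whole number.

Expected recaptures E[R] = M·C / N.
E[R] = 629 × 736 / 2324 = 462944 / 2324 ≈ 199.2 → 199

expected recaptures ≈ 199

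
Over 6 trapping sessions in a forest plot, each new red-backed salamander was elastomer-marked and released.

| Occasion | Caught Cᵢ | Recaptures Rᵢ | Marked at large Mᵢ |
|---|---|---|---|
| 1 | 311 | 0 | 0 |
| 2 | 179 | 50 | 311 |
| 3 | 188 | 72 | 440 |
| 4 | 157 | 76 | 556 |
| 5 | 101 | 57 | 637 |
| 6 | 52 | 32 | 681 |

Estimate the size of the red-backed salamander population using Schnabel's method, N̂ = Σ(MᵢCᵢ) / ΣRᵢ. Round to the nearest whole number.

N ≈ 1134

Σ MᵢCᵢ = 0·311 + 311·179 + 440·188 + 556·157 + 637·101 + 681·52 = 0 + 55669 + 82720 + 87292 + 64337 + 35412 = 325430
Σ Rᵢ = 0 + 50 + 72 + 76 + 57 + 32 = 287
N̂ = 325430 / 287 ≈ 1133.9 → 1134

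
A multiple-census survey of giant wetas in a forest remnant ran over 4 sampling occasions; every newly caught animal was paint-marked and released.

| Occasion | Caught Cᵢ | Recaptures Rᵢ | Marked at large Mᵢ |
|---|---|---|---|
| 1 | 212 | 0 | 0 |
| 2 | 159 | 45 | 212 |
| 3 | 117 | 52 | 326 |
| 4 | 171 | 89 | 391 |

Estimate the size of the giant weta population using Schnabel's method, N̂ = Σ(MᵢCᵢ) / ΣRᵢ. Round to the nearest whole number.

N ≈ 746

Σ MᵢCᵢ = 0·212 + 212·159 + 326·117 + 391·171 = 0 + 33708 + 38142 + 66861 = 138711
Σ Rᵢ = 0 + 45 + 52 + 89 = 186
N̂ = 138711 / 186 ≈ 745.8 → 746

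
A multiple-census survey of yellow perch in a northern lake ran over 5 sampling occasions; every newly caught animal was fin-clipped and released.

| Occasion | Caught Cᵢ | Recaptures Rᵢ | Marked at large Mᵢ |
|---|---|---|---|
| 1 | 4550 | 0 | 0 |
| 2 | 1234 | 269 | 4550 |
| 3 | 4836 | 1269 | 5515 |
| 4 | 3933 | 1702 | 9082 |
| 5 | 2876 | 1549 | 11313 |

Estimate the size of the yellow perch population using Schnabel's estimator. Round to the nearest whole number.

Σ MᵢCᵢ = 0·4550 + 4550·1234 + 5515·4836 + 9082·3933 + 11313·2876 = 0 + 5614700 + 26670540 + 35719506 + 32536188 = 100540934
Σ Rᵢ = 0 + 269 + 1269 + 1702 + 1549 = 4789
N̂ = 100540934 / 4789 ≈ 20994.1 → 20994

N ≈ 20,994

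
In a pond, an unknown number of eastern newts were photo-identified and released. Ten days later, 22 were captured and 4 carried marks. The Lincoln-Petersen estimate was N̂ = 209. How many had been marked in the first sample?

M = 38

From N = M·C/R: M = N·R / C = 209·4 / 22 = 836 / 22 = 38.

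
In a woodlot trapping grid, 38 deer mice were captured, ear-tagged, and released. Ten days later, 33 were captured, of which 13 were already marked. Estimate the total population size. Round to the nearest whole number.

N ≈ 96

N = (38 × 33) / 13 = 1254 / 13 ≈ 96.46 → 96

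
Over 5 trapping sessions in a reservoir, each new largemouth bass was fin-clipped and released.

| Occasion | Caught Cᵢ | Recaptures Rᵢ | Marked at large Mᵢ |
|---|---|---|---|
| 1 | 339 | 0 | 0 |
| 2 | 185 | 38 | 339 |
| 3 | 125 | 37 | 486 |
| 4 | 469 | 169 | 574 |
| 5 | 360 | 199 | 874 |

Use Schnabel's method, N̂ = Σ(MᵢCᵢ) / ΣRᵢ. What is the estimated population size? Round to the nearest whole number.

N ≈ 1597

Σ MᵢCᵢ = 0·339 + 339·185 + 486·125 + 574·469 + 874·360 = 0 + 62715 + 60750 + 269206 + 314640 = 707311
Σ Rᵢ = 0 + 38 + 37 + 169 + 199 = 443
N̂ = 707311 / 443 ≈ 1596.6 → 1597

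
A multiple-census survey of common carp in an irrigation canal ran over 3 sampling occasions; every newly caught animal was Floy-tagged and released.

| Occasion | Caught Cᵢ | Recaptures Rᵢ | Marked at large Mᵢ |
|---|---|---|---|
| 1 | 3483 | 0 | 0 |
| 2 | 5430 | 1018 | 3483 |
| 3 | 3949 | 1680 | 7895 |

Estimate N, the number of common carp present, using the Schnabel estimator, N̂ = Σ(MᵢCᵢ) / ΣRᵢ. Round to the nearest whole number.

Σ MᵢCᵢ = 0·3483 + 3483·5430 + 7895·3949 = 0 + 18912690 + 31177355 = 50090045
Σ Rᵢ = 0 + 1018 + 1680 = 2698
N̂ = 50090045 / 2698 ≈ 18565.6 → 18566

N ≈ 18,566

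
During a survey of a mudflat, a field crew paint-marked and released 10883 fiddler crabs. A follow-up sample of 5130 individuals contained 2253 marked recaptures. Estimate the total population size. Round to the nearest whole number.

N = (10883 × 5130) / 2253 = 55829790 / 2253 ≈ 24780.2 → 24780

N ≈ 24,780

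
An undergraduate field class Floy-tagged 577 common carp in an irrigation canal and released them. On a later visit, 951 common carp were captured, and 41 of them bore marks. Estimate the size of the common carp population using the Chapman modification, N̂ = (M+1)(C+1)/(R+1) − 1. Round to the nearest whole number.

N̂ = (577+1)(951+1)/(41+1) − 1 = 578·952/42 − 1
= 550256/42 − 1 ≈ 13101.3 − 1 ≈ 13100.3 → 13100

N ≈ 13,100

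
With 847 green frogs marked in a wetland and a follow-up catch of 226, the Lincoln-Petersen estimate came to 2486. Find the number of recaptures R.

From N = M·C/R: R = M·C / N = 847·226 / 2486 = 191422 / 2486 = 77.

R = 77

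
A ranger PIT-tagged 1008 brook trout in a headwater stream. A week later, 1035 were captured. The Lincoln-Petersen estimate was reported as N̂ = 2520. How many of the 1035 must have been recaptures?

From N = M·C/R: R = M·C / N = 1008·1035 / 2520 = 1043280 / 2520 = 414.

R = 414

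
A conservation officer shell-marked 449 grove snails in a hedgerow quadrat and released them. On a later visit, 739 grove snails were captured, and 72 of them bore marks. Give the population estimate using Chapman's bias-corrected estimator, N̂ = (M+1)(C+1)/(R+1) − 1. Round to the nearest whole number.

N ≈ 4561

N̂ = (449+1)(739+1)/(72+1) − 1 = 450·740/73 − 1
= 333000/73 − 1 ≈ 4561.6 − 1 ≈ 4560.6 → 4561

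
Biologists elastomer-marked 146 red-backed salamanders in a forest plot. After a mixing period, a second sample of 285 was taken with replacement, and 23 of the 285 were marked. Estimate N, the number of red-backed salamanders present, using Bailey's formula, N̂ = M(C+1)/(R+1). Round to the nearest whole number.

N ≈ 1740

N̂ = 146·(285+1)/(23+1) = 146·286/24 = 41756/24 ≈ 1739.8 → 1740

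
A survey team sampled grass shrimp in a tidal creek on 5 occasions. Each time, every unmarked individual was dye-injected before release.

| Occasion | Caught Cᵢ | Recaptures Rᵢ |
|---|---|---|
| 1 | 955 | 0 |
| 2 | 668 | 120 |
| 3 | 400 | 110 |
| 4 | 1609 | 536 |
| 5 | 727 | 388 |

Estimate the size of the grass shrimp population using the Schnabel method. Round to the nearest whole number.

N ≈ 5379

Marked at large before each occasion: Mᵢ = Σⱼ<ᵢ (Cⱼ − Rⱼ) → M1=0, M2=955, M3=1503, M4=1793, M5=2866
Σ MᵢCᵢ = 0·955 + 955·668 + 1503·400 + 1793·1609 + 2866·727 = 0 + 637940 + 601200 + 2884937 + 2083582 = 6207659
Σ Rᵢ = 0 + 120 + 110 + 536 + 388 = 1154
N̂ = 6207659 / 1154 ≈ 5379.3 → 5379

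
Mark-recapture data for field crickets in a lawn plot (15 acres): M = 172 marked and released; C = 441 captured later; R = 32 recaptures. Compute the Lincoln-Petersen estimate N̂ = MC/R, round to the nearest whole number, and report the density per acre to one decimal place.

density ≈ 158.0 field crickets per acre

N̂ = 172·441/32 = 75852/32 ≈ 2370.4 → 2370
Density = N̂ / area = 2370 / 15 = 158.0 per acre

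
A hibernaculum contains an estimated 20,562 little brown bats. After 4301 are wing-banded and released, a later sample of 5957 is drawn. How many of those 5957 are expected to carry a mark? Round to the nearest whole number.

The marked fraction of the population is 4301/20562, so in a sample of 5957 expect C·(M/N) marked.
E[R] = 4301 × 5957 / 20562 = 25621057 / 20562 ≈ 1246.0 → 1246

expected recaptures ≈ 1246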